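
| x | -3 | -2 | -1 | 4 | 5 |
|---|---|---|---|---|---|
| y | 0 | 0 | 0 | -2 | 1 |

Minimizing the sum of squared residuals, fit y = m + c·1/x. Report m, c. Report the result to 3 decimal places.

Forming MᵀM = [[5, -83/60]; [-83/60, 5269/3600]] and Mᵀy = [-1, -3/10]ᵀ gives MᵀM·[m, c]ᵀ = Mᵀy.
Eliminating c: (5269/3600)·(row 1) − (-83/60)·(row 2) gives (1216/225)·m = (5269/3600)·(-1) − (-83/60)·(-3/10) = -6763/3600, so m = -6763/19456.
Then c = ((-3/10) − (-83/60)·(-6763/19456))/(5269/3600) = -2595/4864.

m = -0.348, c = -0.534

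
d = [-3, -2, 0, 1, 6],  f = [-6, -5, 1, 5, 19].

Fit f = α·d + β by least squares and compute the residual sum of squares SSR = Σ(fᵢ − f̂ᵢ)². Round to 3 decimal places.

SSR = 2.419

AᵀA·[α, β]ᵀ = Aᵀf reads: 50·α + 2·β = 147;  2·α + 5·β = 14.
(Σd·d = 50, Σd = 2, Σ1 = 5, Σd·f = 147, Σf = 14.)
det = 50·5 − 2² = 246.
α = (147·5 − 2·14)/246 = 707/246; β = (50·14 − 2·147)/246 = 203/123.
Residuals: 239/246, -37/41, -80/123, 39/82, 13/123; SSR = 595/246.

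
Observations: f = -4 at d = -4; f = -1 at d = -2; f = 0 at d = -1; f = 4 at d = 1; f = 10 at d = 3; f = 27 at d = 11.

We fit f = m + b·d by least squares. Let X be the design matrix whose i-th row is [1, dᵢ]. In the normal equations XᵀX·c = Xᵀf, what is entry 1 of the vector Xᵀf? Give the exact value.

Entry 1 ↔ basis 1, so (Xᵀf)_{1} = Σᵢ fᵢ = (1)·(-4) + (1)·(-1) + (1)·(0) + (1)·(4) + (1)·(10) + (1)·(27) = 36.

36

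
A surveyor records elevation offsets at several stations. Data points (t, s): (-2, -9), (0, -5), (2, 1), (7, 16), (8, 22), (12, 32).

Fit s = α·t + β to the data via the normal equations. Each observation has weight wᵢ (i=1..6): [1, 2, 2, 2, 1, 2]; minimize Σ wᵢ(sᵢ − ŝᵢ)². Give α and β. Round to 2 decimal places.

α = 3.04, β = -4.52

The normal equations are: 462·α + 48·β = 1190;  48·α + 10·β = 101.
Eliminating β: 10·(row 1) − 48·(row 2) gives 2316·α = 10·1190 − 48·101 = 7052, so α = 1763/579.
Then β = (101 − 48·(1763/579))/10 = -1743/386.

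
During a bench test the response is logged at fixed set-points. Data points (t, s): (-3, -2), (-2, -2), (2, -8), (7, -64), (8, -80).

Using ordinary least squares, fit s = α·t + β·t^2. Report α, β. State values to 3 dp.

α = -2.000, β = -1.007

Compute the Gram sums: Σt·t = 130, Σt·t^2 = 828, Σt^2·t^2 = 6610.
And Σt·s = -1094, Σt^2·s = -8314.
Normal equations: [[130, 828]; [828, 6610]]·[α, β]ᵀ = [-1094, -8314]ᵀ.
Eliminating β: 6610·(row 1) − 828·(row 2) gives 173716·α = 6610·(-1094) − 828·(-8314) = -347348, so α = -86837/43429.
Then β = ((-8314) − 828·(-86837/43429))/6610 = -43747/43429.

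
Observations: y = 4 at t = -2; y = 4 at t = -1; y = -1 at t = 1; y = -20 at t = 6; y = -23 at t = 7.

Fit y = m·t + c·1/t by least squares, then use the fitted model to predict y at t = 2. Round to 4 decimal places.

With design matrix X, XᵀX = [[91, 5]; [5, 2027/882]] and Xᵀy = [-294, -286/21]ᵀ.
Eliminating c: (2027/882)·(row 1) − 5·(row 2) gives (23201/126)·m = (2027/882)·(-294) − 5·(-286/21) = -4253/7, so m = -76554/23201.
Then c = ((-286/21) − 5·(-76554/23201))/(2027/882) = 29064/23201.
At t = 2: ŷ = (-76554/23201)·(2) + (29064/23201)·(1/2) = -138576/23201.

ŷ = -5.9728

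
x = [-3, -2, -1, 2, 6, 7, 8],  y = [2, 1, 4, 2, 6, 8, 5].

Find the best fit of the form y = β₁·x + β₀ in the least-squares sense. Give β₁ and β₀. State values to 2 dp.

β₁ = 0.45, β₀ = 2.92

Sums needed: Σx·x = 167, Σx = 17, Σ1 = 7.
Moment sums: Σx·y = 124, Σy = 28.
So AᵀA·[β₁, β₀]ᵀ = Aᵀy: [[167, 17]; [17, 7]]·[β₁, β₀]ᵀ = [124, 28]ᵀ.
det = 167·7 − 17² = 880.
β₁ = (124·7 − 17·28)/880 = 49/110; β₀ = (167·28 − 17·124)/880 = 321/110.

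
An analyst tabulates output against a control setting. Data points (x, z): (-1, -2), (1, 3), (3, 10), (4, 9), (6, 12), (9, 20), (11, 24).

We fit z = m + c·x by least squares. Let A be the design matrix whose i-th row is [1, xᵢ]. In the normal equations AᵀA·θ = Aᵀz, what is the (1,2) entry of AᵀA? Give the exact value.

33

Row 1 ↔ basis 1, column 2 ↔ basis x, so (AᵀA)_{1,2} = Σᵢ x = (1)·(-1) + (1)·(1) + (1)·(3) + (1)·(4) + (1)·(6) + (1)·(9) + (1)·(11) = 33.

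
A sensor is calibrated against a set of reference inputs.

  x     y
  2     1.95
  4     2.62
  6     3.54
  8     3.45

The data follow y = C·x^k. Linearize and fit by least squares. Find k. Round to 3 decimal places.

k = 0.451

Linearized form: ln y = k·ln x + ln C. From the 4 transformed points,
XᵀX = [[9.9367, 5.9506]; [5.9506, 4]], rhs = [6.6383, 4.1335]ᵀ  (here Σln x = 5.9506, Σ(ln x)² = 9.9367, Σln y = 4.1335, Σln x·ln y = 6.6383).
Slope k = (n·Σln x·ln y − Σln x·Σln y)/(n·Σ(ln x)² − (Σln x)²) = (4·6.6383 − 5.9506·4.1335)/4.3368 = 0.45105; ln C = (Σln y − k·Σln x)/n = 0.36237.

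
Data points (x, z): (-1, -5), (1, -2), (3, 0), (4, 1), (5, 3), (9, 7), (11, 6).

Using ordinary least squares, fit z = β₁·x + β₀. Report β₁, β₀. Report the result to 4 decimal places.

β₁ = 0.9775, β₀ = -3.0398

Forming MᵀM = [[254, 32]; [32, 7]] and Mᵀz = [151, 10]ᵀ gives MᵀM·[β₁, β₀]ᵀ = Mᵀz.
Δ = 254·7 − 32² = 754.
β₁ = (151·7 − 32·10)/754 = 737/754; β₀ = (254·10 − 32·151)/754 = -1146/377.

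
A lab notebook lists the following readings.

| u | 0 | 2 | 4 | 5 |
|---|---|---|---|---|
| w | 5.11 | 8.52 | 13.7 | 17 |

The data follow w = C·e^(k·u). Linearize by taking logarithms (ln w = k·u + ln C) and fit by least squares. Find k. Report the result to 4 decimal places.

k = 0.2409

Taking logs, ln w = k·u + ln C, so regress ln w on u.
Σu = 11.0000, Σ(u)² = 45.0000, Σln w = 9.2242, Σu·ln w = 28.9205.
Equations: 45.0000·k + 11.0000·ln C = 28.9205;  11.0000·k + 4·ln C = 9.2242.
Slope k = (n·Σu·ln w − Σu·Σln w)/(n·Σ(u)² − (Σu)²) = (4·28.9205 − 11.0000·9.2242)/59.0000 = 0.24094; ln C = (Σln w − k·Σu)/n = 1.64347.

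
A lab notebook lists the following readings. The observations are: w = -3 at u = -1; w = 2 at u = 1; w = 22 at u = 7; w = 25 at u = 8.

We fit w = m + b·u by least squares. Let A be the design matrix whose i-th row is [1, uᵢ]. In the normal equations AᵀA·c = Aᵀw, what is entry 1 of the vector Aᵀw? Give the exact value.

Entry 1 ↔ basis 1, so (Aᵀw)_{1} = Σᵢ wᵢ = (1)·(-3) + (1)·(2) + (1)·(22) + (1)·(25) = 46.

46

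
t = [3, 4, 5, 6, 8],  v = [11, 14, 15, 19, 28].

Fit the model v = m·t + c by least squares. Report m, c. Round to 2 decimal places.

m = 3.35, c = -0.03

Sums needed: Σt·t = 150, Σt = 26, Σ1 = 5.
And Σt·v = 502, Σv = 87.
Normal equations: [[150, 26]; [26, 5]]·[m, c]ᵀ = [502, 87]ᵀ.
Eliminating c: 5·(row 1) − 26·(row 2) gives 74·m = 5·502 − 26·87 = 248, so m = 124/37.
Then c = (87 − 26·(124/37))/5 = -1/37.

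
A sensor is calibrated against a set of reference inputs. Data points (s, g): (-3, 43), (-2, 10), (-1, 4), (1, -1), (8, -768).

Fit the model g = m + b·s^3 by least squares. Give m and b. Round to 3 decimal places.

m = 0.870, b = -1.502

Compute the Gram sums: Σ1 = 5, Σs^3 = 477, Σs^3·s^3 = 262939.
Moment sums: Σg = -712, Σs^3·g = -394462.
MᵀM·[m, b]ᵀ = Mᵀg becomes [[5, 477]; [477, 262939]]·[m, b]ᵀ = [-712, -394462]ᵀ.
Eliminating b: 262939·(row 1) − 477·(row 2) gives 1087166·m = 262939·(-712) − 477·(-394462) = 945806, so m = 472903/543583.
Then b = ((-394462) − 477·(472903/543583))/262939 = -816343/543583.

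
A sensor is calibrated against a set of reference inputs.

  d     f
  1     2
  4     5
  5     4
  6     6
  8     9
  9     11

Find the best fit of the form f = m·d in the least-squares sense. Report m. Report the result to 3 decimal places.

m = 1.117

Forming AᵀA = [[223]] and Aᵀf = [249]ᵀ gives AᵀA·[m]ᵀ = Aᵀf.
Hence m = 249 / 223 ≈ 1.11659.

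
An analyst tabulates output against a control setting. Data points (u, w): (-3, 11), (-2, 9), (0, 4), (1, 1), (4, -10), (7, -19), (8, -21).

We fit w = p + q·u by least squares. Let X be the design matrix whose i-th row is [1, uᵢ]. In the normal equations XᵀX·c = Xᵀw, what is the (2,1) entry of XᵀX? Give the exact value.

Row 2 ↔ basis u, column 1 ↔ basis 1, so (XᵀX)_{2,1} = Σᵢ u = (-3)·(1) + (-2)·(1) + (0)·(1) + (1)·(1) + (4)·(1) + (7)·(1) + (8)·(1) = 15.

15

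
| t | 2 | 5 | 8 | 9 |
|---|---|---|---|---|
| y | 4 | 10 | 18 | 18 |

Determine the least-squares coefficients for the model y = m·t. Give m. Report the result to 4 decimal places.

m = 2.0920

The normal system XᵀX·[m]ᵀ = Xᵀy is [[174]]·[m]ᵀ = [364]ᵀ.
Hence m = 364 / 174 ≈ 2.09195.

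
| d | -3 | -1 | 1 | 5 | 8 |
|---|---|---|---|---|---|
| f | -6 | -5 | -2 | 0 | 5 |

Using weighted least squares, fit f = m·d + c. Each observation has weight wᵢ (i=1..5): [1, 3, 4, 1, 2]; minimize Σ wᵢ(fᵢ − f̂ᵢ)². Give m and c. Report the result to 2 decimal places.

With design matrix A, AᵀWA = [[169, 19]; [19, 11]] and AᵀWf = [105, -19]ᵀ.
Eliminating c: 11·(row 1) − 19·(row 2) gives 1498·m = 11·105 − 19·(-19) = 1516, so m = 758/749.
Then c = ((-19) − 19·(758/749))/11 = -2603/749.

m = 1.01, c = -3.48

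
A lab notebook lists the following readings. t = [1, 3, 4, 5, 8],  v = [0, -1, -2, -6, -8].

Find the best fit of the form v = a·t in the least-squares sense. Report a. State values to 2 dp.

a = -0.91

Sums needed: Σt·t = 115.
Moment sums: Σt·v = -105.
AᵀA·[a]ᵀ = Aᵀv becomes [[115]]·[a]ᵀ = [-105]ᵀ.
a = (-105)/115 = -0.913043.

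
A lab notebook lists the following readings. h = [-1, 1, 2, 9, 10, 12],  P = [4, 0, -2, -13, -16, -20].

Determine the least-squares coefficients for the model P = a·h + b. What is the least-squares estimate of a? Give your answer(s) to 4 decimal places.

XᵀX·[a, b]ᵀ = XᵀP reads: 331·a + 33·b = -525;  33·a + 6·b = -47.
Determinant 331·6 − 33² = 897.
a = ((-525)·6 − 33·(-47))/897 = -41/23; b = (331·(-47) − 33·(-525))/897 = 136/69.

a = -1.7826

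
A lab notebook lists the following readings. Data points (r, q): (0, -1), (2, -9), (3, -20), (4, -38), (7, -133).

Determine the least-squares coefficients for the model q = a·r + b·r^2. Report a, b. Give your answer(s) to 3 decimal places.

Compute the Gram sums: Σr·r = 78, Σr·r^2 = 442, Σr^2·r^2 = 2754.
And Σr·q = -1161, Σr^2·q = -7341.
So MᵀM·[a, b]ᵀ = Mᵀq: [[78, 442]; [442, 2754]]·[a, b]ᵀ = [-1161, -7341]ᵀ.
Eliminating b: 2754·(row 1) − 442·(row 2) gives 19448·a = 2754·(-1161) − 442·(-7341) = 47328, so a = 348/143.
Then b = ((-7341) − 442·(348/143))/2754 = -1143/374.

a = 2.434, b = -3.056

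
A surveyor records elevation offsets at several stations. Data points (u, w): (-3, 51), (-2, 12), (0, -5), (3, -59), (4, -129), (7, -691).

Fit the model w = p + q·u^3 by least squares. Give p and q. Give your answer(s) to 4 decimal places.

p = -3.6467, q = -2.0028

From the data, Σ1 = 6, Σu^3 = 399, Σu^3·u^3 = 123267.
For Aᵀw: Σw = -821, Σu^3·w = -248335.
So AᵀA·[p, q]ᵀ = Aᵀw: [[6, 399]; [399, 123267]]·[p, q]ᵀ = [-821, -248335]ᵀ.
Δ = 6·123267 − 399² = 580401.
p = ((-821)·123267 − 399·(-248335))/580401 = -705514/193467; q = (6·(-248335) − 399·(-821))/580401 = -129159/64489.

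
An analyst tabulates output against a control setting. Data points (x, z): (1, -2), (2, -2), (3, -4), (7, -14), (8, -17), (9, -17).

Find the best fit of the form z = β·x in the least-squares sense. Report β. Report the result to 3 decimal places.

β = -1.947

Setting ∂/∂β … = 0 gives: 208·β = -405.
(Σx·x = 208, Σx·z = -405.)
Hence β = -405 / 208 ≈ -1.94712.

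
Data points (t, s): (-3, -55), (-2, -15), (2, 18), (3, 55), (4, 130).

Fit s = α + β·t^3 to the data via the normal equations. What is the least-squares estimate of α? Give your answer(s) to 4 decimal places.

Normal-equation sums: Σ1 = 5, Σt^3 = 64, Σt^3·t^3 = 5682.
And Σs = 133, Σt^3·s = 11554.
Normal equations: [[5, 64]; [64, 5682]]·[α, β]ᵀ = [133, 11554]ᵀ.
Δ = 5·5682 − 64² = 24314.
α = (133·5682 − 64·11554)/24314 = 8125/12157; β = (5·11554 − 64·133)/24314 = 24629/12157.

α = 0.6683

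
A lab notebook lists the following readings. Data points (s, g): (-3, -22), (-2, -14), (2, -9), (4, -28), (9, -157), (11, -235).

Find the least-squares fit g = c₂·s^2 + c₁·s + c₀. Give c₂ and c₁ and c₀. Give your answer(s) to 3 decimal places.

c₂ = -2.030, c₁ = 1.116, c₀ = -1.913

Normal-equation sums: Σs^2·s^2 = 21571, Σs^2·s = 2097, Σs^2 = 235, Σs·s = 235, Σs = 21, Σ1 = 6.
Moment sums: Σs^2·g = -41890, Σs·g = -4034, Σg = -465.
So AᵀA·[c₂, c₁, c₀]ᵀ = Aᵀg: [[21571, 2097, 235]; [2097, 235, 21]; [235, 21, 6]]·[c₂, c₁, c₀]ᵀ = [-41890, -4034, -465]ᵀ.
Row-reducing yields c₂ = -283812/139835, c₁ = 156071/139835, c₀ = -267491/139835.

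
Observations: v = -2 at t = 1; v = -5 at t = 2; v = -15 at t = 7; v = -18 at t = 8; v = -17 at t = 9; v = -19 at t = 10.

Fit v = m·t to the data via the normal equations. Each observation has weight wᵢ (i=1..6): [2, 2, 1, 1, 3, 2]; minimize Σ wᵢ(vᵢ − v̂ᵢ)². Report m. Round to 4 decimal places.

The normal system XᵀWX·[m]ᵀ = XᵀWv is [[566]]·[m]ᵀ = [-1112]ᵀ.
Hence m = -1112 / 566 ≈ -1.96466.

m = -1.9647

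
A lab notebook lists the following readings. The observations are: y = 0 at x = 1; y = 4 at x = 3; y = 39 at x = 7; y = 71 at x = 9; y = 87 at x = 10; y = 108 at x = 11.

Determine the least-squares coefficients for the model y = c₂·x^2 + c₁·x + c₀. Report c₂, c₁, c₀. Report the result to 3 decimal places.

c₂ = 1.058, c₁ = -1.850, c₀ = 0.488

Setting ∂/∂c₂ … = 0 gives: 33685·c₂ + 3431·c₁ + 361·c₀ = 29466;  3431·c₂ + 361·c₁ + 41·c₀ = 2982;  361·c₂ + 41·c₁ + 6·c₀ = 309.
Solving the 3×3 system (Gaussian elimination) gives c₂ = 7943/7508, c₁ = -69443/37540, c₀ = 9159/18770.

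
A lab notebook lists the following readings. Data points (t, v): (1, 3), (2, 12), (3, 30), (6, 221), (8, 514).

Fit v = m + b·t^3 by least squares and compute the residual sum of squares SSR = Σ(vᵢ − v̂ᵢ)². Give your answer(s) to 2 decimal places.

SSR = 6.54

Forming XᵀX = [[5, 764]; [764, 309594]] and Xᵀv = [780, 311813]ᵀ gives XᵀX·[m, b]ᵀ = Xᵀv.
Δ = 5·309594 − 764² = 964274.
m = (780·309594 − 764·311813)/964274 = 1629094/482137; b = (5·311813 − 764·780)/964274 = 963145/964274.
Residuals: -1328511/964274, 303970/482137, -19699/56722, 11437/6103, -375796/482137; SSR = 6302135/964274.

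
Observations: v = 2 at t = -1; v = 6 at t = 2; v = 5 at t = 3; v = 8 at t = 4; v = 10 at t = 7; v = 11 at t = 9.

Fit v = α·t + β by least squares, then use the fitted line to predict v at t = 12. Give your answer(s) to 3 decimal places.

Forming AᵀA = [[160, 24]; [24, 6]] and Aᵀv = [226, 42]ᵀ gives AᵀA·[α, β]ᵀ = Aᵀv.
Determinant 160·6 − 24² = 384.
α = (226·6 − 24·42)/384 = 29/32; β = (160·42 − 24·226)/384 = 27/8.
At t = 12: v̂ = (29/32)·(12) + (27/8)·(1) = 57/4.

v̂ = 14.250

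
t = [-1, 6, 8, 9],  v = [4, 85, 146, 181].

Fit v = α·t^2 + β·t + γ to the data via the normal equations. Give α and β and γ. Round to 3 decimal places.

Forming AᵀA = [[11954, 1456, 182]; [1456, 182, 22]; [182, 22, 4]] and Aᵀv = [27069, 3303, 416]ᵀ gives AᵀA·[α, β, γ]ᵀ = Aᵀv.
Row-reducing yields α = 966/473, β = 665/473, γ = 3163/946.

α = 2.042, β = 1.406, γ = 3.344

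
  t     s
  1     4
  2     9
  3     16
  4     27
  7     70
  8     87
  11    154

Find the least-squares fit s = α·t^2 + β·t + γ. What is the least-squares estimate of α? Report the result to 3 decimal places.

α = 1.032

Setting ∂/∂α … = 0 gives: 21492·α + 2286·β + 264·γ = 28248;  2286·α + 264·β + 36·γ = 3058;  264·α + 36·β + 7·γ = 367.
Solving the 3×3 system (Gaussian elimination) gives α = 9617/9321, β = 25154/9321, γ = -1125/3107.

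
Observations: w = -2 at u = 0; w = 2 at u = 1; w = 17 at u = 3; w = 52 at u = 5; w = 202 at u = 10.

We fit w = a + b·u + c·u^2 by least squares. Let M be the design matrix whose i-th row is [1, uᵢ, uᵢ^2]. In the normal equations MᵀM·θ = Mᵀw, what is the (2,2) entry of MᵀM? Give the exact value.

135

Row 2 ↔ basis u, column 2 ↔ basis u, so (MᵀM)_{2,2} = Σᵢ (u)·(u) = (0)·(0) + (1)·(1) + (3)·(3) + (5)·(5) + (10)·(10) = 135.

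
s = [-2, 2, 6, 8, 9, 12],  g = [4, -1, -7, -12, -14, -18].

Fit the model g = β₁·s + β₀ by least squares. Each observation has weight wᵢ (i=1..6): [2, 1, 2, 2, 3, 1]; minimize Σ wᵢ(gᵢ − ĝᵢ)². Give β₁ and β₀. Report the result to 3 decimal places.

Setting ∂/∂β₁ … = 0 gives: 599·β₁ + 65·β₀ = -888;  65·β₁ + 11·β₀ = -91.
Determinant 599·11 − 65² = 2364.
β₁ = ((-888)·11 − 65·(-91))/2364 = -3853/2364; β₀ = (599·(-91) − 65·(-888))/2364 = 3211/2364.

β₁ = -1.630, β₀ = 1.358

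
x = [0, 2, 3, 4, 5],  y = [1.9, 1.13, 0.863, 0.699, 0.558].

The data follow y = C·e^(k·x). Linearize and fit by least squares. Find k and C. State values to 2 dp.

k = -0.25, C = 1.86

With ln yᵢ as the transformed response and xᵢ as the regressor:
Σx = 14.0000, Σ(x)² = 54.0000, Σln y = -0.3248, Σx·ln y = -4.5470.
Equations: 54.0000·k + 14.0000·ln C = -4.5470;  14.0000·k + 5·ln C = -0.3248.
Slope k = (n·Σx·ln y − Σx·Σln y)/(n·Σ(x)² − (Σx)²) = (5·-4.5470 − 14.0000·-0.3248)/74.0000 = -0.24579; ln C = (Σln y − k·Σx)/n = 0.62325, so C = exp(0.62325) = 1.86497.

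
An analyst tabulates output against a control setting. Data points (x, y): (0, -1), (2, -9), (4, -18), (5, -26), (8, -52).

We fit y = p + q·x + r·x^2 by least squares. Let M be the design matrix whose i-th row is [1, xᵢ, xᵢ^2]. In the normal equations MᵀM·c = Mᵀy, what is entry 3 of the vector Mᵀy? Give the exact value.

-4302

Entry 3 ↔ basis x^2, so (Mᵀy)_{3} = Σᵢ (x^2)·yᵢ = (0)·(-1) + (4)·(-9) + (16)·(-18) + (25)·(-26) + (64)·(-52) = -4302.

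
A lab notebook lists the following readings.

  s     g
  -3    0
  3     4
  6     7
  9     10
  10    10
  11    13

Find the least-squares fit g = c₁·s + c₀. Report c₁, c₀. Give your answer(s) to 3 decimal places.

Compute the Gram sums: Σs·s = 356, Σs = 36, Σ1 = 6.
Right-hand side: Σs·g = 387, Σg = 44.
XᵀX·[c₁, c₀]ᵀ = Xᵀg becomes [[356, 36]; [36, 6]]·[c₁, c₀]ᵀ = [387, 44]ᵀ.
Eliminating c₀: 6·(row 1) − 36·(row 2) gives 840·c₁ = 6·387 − 36·44 = 738, so c₁ = 123/140.
Then c₀ = (44 − 36·(123/140))/6 = 433/210.

c₁ = 0.879, c₀ = 2.062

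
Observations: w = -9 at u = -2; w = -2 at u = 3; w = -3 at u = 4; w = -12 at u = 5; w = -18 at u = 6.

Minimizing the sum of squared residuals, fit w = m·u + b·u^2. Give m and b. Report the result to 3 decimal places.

m = 2.538, b = -0.935

The normal equations are: 90·m + 424·b = -168;  424·m + 2274·b = -1050.
(Σu·u = 90, Σu·u^2 = 424, Σu^2·u^2 = 2274, Σu·w = -168, Σu^2·w = -1050.)
Eliminating b: 2274·(row 1) − 424·(row 2) gives 24884·m = 2274·(-168) − 424·(-1050) = 63168, so m = 15792/6221.
Then b = ((-1050) − 424·(15792/6221))/2274 = -5817/6221.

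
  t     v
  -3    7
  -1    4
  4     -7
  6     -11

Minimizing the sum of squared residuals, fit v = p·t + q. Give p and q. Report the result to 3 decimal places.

The normal equations are: 62·p + 6·q = -119;  6·p + 4·q = -7.
Determinant 62·4 − 6² = 212.
p = ((-119)·4 − 6·(-7))/212 = -217/106; q = (62·(-7) − 6·(-119))/212 = 70/53.

p = -2.047, q = 1.321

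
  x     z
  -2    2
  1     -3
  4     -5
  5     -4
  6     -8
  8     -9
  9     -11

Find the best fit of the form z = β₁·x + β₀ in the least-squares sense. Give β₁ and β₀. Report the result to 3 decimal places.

Forming AᵀA = [[227, 31]; [31, 7]] and Aᵀz = [-266, -38]ᵀ gives AᵀA·[β₁, β₀]ᵀ = Aᵀz.
Eliminating β₀: 7·(row 1) − 31·(row 2) gives 628·β₁ = 7·(-266) − 31·(-38) = -684, so β₁ = -171/157.
Then β₀ = ((-38) − 31·(-171/157))/7 = -95/157.

β₁ = -1.089, β₀ = -0.605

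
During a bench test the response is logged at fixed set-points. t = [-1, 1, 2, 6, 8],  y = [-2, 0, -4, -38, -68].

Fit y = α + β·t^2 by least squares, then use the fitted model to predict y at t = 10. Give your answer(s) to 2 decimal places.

ŷ = -106.20

Compute the Gram sums: Σ1 = 5, Σt^2 = 106, Σt^2·t^2 = 5410.
Moment sums: Σy = -112, Σt^2·y = -5738.
Normal equations: [[5, 106]; [106, 5410]]·[α, β]ᵀ = [-112, -5738]ᵀ.
Eliminating β: 5410·(row 1) − 106·(row 2) gives 15814·α = 5410·(-112) − 106·(-5738) = 2308, so α = 1154/7907.
Then β = ((-5738) − 106·(1154/7907))/5410 = -8409/7907.
At t = 10: ŷ = (1154/7907)·(1) + (-8409/7907)·(100) = -839746/7907.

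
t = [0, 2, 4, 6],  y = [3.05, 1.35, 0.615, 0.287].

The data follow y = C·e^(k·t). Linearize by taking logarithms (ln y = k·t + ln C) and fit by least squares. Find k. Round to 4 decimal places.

k = -0.3938

Taking logs, ln y = k·t + ln C, so regress ln y on t.
XᵀX = [[56.0000, 12.0000]; [12.0000, 4]], rhs = [-8.8340, -0.3192]ᵀ  (here Σt = 12.0000, Σ(t)² = 56.0000, Σln y = -0.3192, Σt·ln y = -8.8340).
Δ = 56.0000·4 − (12.0000)² = 80.0000; k = (-8.8340·4 − 12.0000·-0.3192)/80.0000 = -0.39382, ln C = (56.0000·-0.3192 − 12.0000·-8.8340)/80.0000 = 1.10168.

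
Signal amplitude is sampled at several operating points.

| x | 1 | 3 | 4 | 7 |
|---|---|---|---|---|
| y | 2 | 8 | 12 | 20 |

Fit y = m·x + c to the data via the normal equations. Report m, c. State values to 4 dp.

Sums needed: Σx·x = 75, Σx = 15, Σ1 = 4.
For Aᵀy: Σx·y = 214, Σy = 42.
AᵀA·[m, c]ᵀ = Aᵀy becomes [[75, 15]; [15, 4]]·[m, c]ᵀ = [214, 42]ᵀ.
det = 75·4 − 15² = 75.
m = (214·4 − 15·42)/75 = 226/75; c = (75·42 − 15·214)/75 = -4/5.

m = 3.0133, c = -0.8000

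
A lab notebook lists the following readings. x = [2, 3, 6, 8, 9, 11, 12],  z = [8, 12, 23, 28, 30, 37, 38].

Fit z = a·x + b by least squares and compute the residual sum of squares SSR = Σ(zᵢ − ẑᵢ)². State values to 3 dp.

SSR = 7.361

From the data, Σx·x = 459, Σx = 51, Σ1 = 7.
Moment sums: Σx·z = 1547, Σz = 176.
AᵀA·[a, b]ᵀ = Aᵀz becomes [[459, 51]; [51, 7]]·[a, b]ᵀ = [1547, 176]ᵀ.
Eliminating b: 7·(row 1) − 51·(row 2) gives 612·a = 7·1547 − 51·176 = 1853, so a = 109/36.
Then b = (176 − 51·(109/36))/7 = 37/12.
Residuals: -41/36, -1/6, 7/4, 25/36, -1/3, 11/18, -17/12; SSR = 265/36.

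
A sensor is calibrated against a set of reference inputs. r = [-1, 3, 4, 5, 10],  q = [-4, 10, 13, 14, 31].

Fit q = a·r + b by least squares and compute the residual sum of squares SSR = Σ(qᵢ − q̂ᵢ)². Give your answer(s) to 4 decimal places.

SSR = 3.5669

XᵀX·[a, b]ᵀ = Xᵀq reads: 151·a + 21·b = 466;  21·a + 5·b = 64.
(Σr·r = 151, Σr = 21, Σ1 = 5, Σr·q = 466, Σq = 64.)
Δ = 151·5 − 21² = 314.
a = (466·5 − 21·64)/314 = 493/157; b = (151·64 − 21·466)/314 = -61/157.
Residuals: -74/157, 152/157, 130/157, -206/157, -2/157; SSR = 560/157.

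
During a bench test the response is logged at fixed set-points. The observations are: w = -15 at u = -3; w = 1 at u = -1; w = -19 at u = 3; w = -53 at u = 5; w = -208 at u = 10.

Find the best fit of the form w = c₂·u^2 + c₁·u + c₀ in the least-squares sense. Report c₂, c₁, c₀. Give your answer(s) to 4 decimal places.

c₂ = -2.0239, c₁ = -0.7251, c₀ = 1.5179

The normal equations are: 10788·c₂ + 1124·c₁ + 144·c₀ = -22430;  1124·c₂ + 144·c₁ + 14·c₀ = -2358;  144·c₂ + 14·c₁ + 5·c₀ = -294.
(Σu^2·u^2 = 10788, Σu^2·u = 1124, Σu^2 = 144, Σu·u = 144, Σu = 14, Σ1 = 5, Σu^2·w = -22430, Σu·w = -2358, Σw = -294.)
Solving the 3×3 system (Gaussian elimination) gives c₂ = -55784/27563, c₁ = -39973/55126, c₀ = 41837/27563.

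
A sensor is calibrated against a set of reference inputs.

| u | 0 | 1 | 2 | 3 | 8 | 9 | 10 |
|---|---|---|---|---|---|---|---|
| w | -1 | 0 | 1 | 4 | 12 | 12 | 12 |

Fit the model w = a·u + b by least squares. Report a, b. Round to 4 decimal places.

a = 1.4448, b = -1.0967

Entries of XᵀX: Σu·u = 259, Σu = 33, Σ1 = 7.
Moment sums: Σu·w = 338, Σw = 40.
So XᵀX·[a, b]ᵀ = Xᵀw: [[259, 33]; [33, 7]]·[a, b]ᵀ = [338, 40]ᵀ.
Δ = 259·7 − 33² = 724.
a = (338·7 − 33·40)/724 = 523/362; b = (259·40 − 33·338)/724 = -397/362.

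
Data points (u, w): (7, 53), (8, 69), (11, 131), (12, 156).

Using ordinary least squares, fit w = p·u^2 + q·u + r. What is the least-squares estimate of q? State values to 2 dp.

From the data, Σu^2·u^2 = 41874, Σu^2·u = 3914, Σu^2 = 378, Σu·u = 378, Σu = 38, Σ1 = 4.
Moment sums: Σu^2·w = 45328, Σu·w = 4236, Σw = 409.
Normal equations: [[41874, 3914, 378]; [3914, 378, 38]; [378, 38, 4]]·[p, q, r]ᵀ = [45328, 4236, 409]ᵀ.
Solving the 3×3 system (Gaussian elimination) gives p = 9/8, q = -103/136, r = 213/68.

q = -0.76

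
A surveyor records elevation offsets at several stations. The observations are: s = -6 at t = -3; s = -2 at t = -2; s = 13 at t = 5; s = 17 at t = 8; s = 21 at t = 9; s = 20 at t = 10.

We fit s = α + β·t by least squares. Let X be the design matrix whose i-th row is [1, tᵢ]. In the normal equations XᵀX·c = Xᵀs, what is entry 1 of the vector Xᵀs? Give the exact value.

63

Entry 1 ↔ basis 1, so (Xᵀs)_{1} = Σᵢ sᵢ = (1)·(-6) + (1)·(-2) + (1)·(13) + (1)·(17) + (1)·(21) + (1)·(20) = 63.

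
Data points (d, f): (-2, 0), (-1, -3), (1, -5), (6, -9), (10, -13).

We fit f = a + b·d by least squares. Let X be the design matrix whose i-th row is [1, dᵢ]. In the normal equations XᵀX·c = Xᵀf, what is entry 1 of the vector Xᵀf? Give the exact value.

Entry 1 ↔ basis 1, so (Xᵀf)_{1} = Σᵢ fᵢ = (1)·(0) + (1)·(-3) + (1)·(-5) + (1)·(-9) + (1)·(-13) = -30.

-30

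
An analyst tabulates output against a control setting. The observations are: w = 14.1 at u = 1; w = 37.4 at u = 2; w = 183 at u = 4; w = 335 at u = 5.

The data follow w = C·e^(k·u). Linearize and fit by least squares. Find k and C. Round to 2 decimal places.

Linearized form: ln w = k·u + ln C. From the 4 transformed points,
Σu = 12.0000, Σ(u)² = 46.0000, Σln w = 17.2915, Σu·ln w = 59.7981.
Normal system: [[46.0000, 12.0000]; [12.0000, 4]]·[k, ln C]ᵀ = [59.7981, 17.2915]ᵀ.
Solving (det = 40.0000): k = 0.79237, ln C = 1.94575, so C = exp(1.94575) = 6.99886.

k = 0.79, C = 7.00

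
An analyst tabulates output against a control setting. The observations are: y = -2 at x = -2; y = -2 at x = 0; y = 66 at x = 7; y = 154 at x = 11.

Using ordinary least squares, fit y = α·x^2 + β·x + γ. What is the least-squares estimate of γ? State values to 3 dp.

γ = -2.237

Setting ∂/∂α … = 0 gives: 17058·α + 1666·β + 174·γ = 21860;  1666·α + 174·β + 16·γ = 2160;  174·α + 16·β + 4·γ = 216.
Solving the 3×3 system (Gaussian elimination) gives α = 11392/10289, β = 103832/51445, γ = -115058/51445.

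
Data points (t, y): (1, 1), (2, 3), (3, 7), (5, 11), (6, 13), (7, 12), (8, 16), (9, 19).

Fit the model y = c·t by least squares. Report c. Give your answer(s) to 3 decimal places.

c = 2.022

AᵀA·[c]ᵀ = Aᵀy reads: 269·c = 544.
(Σt·t = 269, Σt·y = 544.)
c = 544/269 = 2.0223.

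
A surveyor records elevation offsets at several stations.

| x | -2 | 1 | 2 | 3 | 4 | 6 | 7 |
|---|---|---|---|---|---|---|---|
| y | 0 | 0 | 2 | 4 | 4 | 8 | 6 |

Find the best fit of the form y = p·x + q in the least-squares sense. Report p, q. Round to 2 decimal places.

The normal equations are: 119·p + 21·q = 122;  21·p + 7·q = 24.
(Σx·x = 119, Σx = 21, Σ1 = 7, Σx·y = 122, Σy = 24.)
Δ = 119·7 − 21² = 392.
p = (122·7 − 21·24)/392 = 25/28; q = (119·24 − 21·122)/392 = 3/4.

p = 0.89, q = 0.75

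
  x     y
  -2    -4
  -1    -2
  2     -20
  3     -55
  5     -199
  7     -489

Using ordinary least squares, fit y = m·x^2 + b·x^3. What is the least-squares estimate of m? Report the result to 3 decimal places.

Normal-equation sums: Σx^2·x^2 = 3140, Σx^2·x^3 = 20174, Σx^3·x^3 = 134132.
Right-hand side: Σx^2·y = -29529, Σx^3·y = -194213.
Normal equations: [[3140, 20174]; [20174, 134132]]·[m, b]ᵀ = [-29529, -194213]ᵀ.
Determinant 3140·134132 − 20174² = 14184204.
m = ((-29529)·134132 − 20174·(-194213))/14184204 = -21365383/7092102; b = (3140·(-194213) − 20174·(-29529))/14184204 = -7055387/7092102.

m = -3.013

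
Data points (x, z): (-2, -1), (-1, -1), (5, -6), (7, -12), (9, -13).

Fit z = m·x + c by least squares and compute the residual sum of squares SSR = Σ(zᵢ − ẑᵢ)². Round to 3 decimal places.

From the data, Σx·x = 160, Σx = 18, Σ1 = 5.
For Aᵀz: Σx·z = -228, Σz = -33.
AᵀA·[m, c]ᵀ = Aᵀz becomes [[160, 18]; [18, 5]]·[m, c]ᵀ = [-228, -33]ᵀ.
Eliminating c: 5·(row 1) − 18·(row 2) gives 476·m = 5·(-228) − 18·(-33) = -546, so m = -39/34.
Then c = ((-33) − 18·(-39/34))/5 = -42/17.
Residuals: -14/17, 11/34, 75/34, -3/2, -7/34; SSR = 135/17.

SSR = 7.941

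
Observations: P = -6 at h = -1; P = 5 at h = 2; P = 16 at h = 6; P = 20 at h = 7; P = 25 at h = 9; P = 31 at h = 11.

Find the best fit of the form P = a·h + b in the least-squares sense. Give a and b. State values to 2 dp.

Entries of AᵀA: Σh·h = 292, Σh = 34, Σ1 = 6.
And Σh·P = 818, ΣP = 91.
Normal equations: [[292, 34]; [34, 6]]·[a, b]ᵀ = [818, 91]ᵀ.
Δ = 292·6 − 34² = 596.
a = (818·6 − 34·91)/596 = 907/298; b = (292·91 − 34·818)/596 = -310/149.

a = 3.04, b = -2.08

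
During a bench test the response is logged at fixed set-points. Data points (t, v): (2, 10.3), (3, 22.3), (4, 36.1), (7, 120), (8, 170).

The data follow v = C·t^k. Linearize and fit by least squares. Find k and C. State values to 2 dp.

k = 2.01, C = 2.44

With ln vᵢ as the transformed response and ln tᵢ as the regressor:
AᵀA = [[11.7199, 7.2034]; [7.2034, 5]], rhs = [29.9945, 18.9463]ᵀ  (here Σln t = 7.2034, Σ(ln t)² = 11.7199, Σln v = 18.9463, Σln t·ln v = 29.9945).
Slope k = (n·Σln t·ln v − Σln t·Σln v)/(n·Σ(ln t)² − (Σln t)²) = (5·29.9945 − 7.2034·18.9463)/6.7102 = 2.01106; ln C = (Σln v − k·Σln t)/n = 0.89197, so C = exp(0.89197) = 2.43992.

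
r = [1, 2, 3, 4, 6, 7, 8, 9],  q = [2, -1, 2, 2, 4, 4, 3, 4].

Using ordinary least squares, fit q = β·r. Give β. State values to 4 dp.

The normal equations are: 260·β = 126.
(Σr·r = 260, Σr·q = 126.)
Hence β = 126 / 260 ≈ 0.484615.

β = 0.4846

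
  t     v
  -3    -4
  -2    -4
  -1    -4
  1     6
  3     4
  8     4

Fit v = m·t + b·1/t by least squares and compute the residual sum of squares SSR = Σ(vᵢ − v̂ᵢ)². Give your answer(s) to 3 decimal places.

SSR = 4.494

The normal system XᵀX·[m, b]ᵀ = Xᵀv is [[88, 6]; [6, 1433/576]]·[m, b]ᵀ = [74, 91/6]ᵀ.
det = 88·(1433/576) − 6² = 13171/72.
m = (74·(1433/576) − 6·(91/6))/(13171/72) = 26813/52684; b = (88·(91/6) − 6·74)/(13171/72) = 64128/13171.
Residuals: -44793/52684, -14427/26342, 72589/52684, 32779/52684, 44793/52684, -8958/13171; SSR = 118375/26342.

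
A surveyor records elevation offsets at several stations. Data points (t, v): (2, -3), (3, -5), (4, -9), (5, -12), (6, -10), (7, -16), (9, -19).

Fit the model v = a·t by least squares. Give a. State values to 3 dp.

The normal system MᵀM·[a]ᵀ = Mᵀv is [[220]]·[a]ᵀ = [-460]ᵀ.
Hence a = -460 / 220 ≈ -2.09091.

a = -2.091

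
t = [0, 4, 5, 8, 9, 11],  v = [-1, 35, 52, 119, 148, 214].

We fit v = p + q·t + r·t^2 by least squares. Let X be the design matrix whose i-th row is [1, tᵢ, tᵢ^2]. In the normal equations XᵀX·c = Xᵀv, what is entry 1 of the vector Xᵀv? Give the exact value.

Entry 1 ↔ basis 1, so (Xᵀv)_{1} = Σᵢ vᵢ = (1)·(-1) + (1)·(35) + (1)·(52) + (1)·(119) + (1)·(148) + (1)·(214) = 567.

567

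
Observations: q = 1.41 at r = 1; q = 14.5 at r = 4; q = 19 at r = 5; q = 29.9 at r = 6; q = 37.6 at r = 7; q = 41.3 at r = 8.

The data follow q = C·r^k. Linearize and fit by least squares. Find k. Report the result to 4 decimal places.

Linearized form: ln q = k·ln r + ln C. From the 6 transformed points,
AᵀA = [[15.8331, 8.8128]; [8.8128, 6]], rhs = [29.3293, 16.7079]ᵀ  (here Σln r = 8.8128, Σ(ln r)² = 15.8331, Σln q = 16.7079, Σln r·ln q = 29.3293).
Solving (det = 17.3327): k = 1.65767, ln C = 0.34985.

k = 1.6577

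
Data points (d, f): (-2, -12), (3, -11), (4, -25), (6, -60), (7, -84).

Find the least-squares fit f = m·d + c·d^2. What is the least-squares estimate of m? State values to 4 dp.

m = 2.0090

Sums needed: Σd·d = 114, Σd·d^2 = 642, Σd^2·d^2 = 4050.
Right-hand side: Σd·f = -1057, Σd^2·f = -6823.
det = 114·4050 − 642² = 49536.
m = ((-1057)·4050 − 642·(-6823))/49536 = 8293/4128; c = (114·(-6823) − 642·(-1057))/49536 = -8269/4128.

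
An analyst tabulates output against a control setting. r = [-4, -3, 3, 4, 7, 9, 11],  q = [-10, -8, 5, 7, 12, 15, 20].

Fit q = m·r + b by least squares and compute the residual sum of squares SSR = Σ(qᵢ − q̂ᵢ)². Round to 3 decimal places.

MᵀM·[m, b]ᵀ = Mᵀq reads: 301·m + 27·b = 546;  27·m + 7·b = 41.
(Σr·r = 301, Σr = 27, Σ1 = 7, Σr·q = 546, Σq = 41.)
Determinant 301·7 − 27² = 1378.
m = (546·7 − 27·41)/1378 = 2715/1378; b = (301·41 − 27·546)/1378 = -2401/1378.
Residuals: -519/1378, -239/689, 573/689, 1187/1378, -34/689, -682/689, 48/689; SSR = 3697/1378.

SSR = 2.683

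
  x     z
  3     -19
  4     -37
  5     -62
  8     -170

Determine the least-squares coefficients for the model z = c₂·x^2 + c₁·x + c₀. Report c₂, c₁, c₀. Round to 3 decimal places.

The normal system AᵀA·[c₂, c₁, c₀]ᵀ = Aᵀz is [[5058, 728, 114]; [728, 114, 20]; [114, 20, 4]]·[c₂, c₁, c₀]ᵀ = [-13193, -1875, -288]ᵀ.
Inverting the 3×3 Gram matrix, [c₂, c₁, c₀]ᵀ = [-530/181, 715/362, 571/362]ᵀ.

c₂ = -2.928, c₁ = 1.975, c₀ = 1.577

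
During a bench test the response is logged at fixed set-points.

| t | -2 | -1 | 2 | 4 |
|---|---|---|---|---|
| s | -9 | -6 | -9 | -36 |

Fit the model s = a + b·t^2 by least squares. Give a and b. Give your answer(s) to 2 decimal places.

The normal system XᵀX·[a, b]ᵀ = Xᵀs is [[4, 25]; [25, 289]]·[a, b]ᵀ = [-60, -654]ᵀ.
Eliminating b: 289·(row 1) − 25·(row 2) gives 531·a = 289·(-60) − 25·(-654) = -990, so a = -110/59.
Then b = ((-654) − 25·(-110/59))/289 = -124/59.

a = -1.86, b = -2.10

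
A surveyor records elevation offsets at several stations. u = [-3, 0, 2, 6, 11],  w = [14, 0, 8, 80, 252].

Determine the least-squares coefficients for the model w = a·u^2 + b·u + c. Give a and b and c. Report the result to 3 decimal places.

The normal equations are: 16034·a + 1528·b + 170·c = 33530;  1528·a + 170·b + 16·c = 3226;  170·a + 16·b + 5·c = 354.
(Σu^2·u^2 = 16034, Σu^2·u = 1528, Σu^2 = 170, Σu·u = 170, Σu = 16, Σ1 = 5, Σu^2·w = 33530, Σu·w = 3226, Σw = 354.)
Inverting the 3×3 Gram matrix, [a, b, c]ᵀ = [205741/104133, 130657/104133, -13560/34711]ᵀ.

a = 1.976, b = 1.255, c = -0.391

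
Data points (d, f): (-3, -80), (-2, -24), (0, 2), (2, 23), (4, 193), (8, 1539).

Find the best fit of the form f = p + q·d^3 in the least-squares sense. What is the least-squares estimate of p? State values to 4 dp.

p = 0.5713

The normal equations are: 6·p + 549·q = 1653;  549·p + 267097·q = 802856.
(Σ1 = 6, Σd^3 = 549, Σd^3·d^3 = 267097, Σf = 1653, Σd^3·f = 802856.)
Eliminating q: 267097·(row 1) − 549·(row 2) gives 1301181·p = 267097·1653 − 549·802856 = 743397, so p = 247799/433727.
Then q = (802856 − 549·(247799/433727))/267097 = 1303213/433727.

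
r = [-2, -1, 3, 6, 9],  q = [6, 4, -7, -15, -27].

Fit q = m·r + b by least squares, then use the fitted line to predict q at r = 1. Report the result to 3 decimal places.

The normal equations are: 131·m + 15·b = -370;  15·m + 5·b = -39.
(Σr·r = 131, Σr = 15, Σ1 = 5, Σr·q = -370, Σq = -39.)
Determinant 131·5 − 15² = 430.
m = ((-370)·5 − 15·(-39))/430 = -253/86; b = (131·(-39) − 15·(-370))/430 = 441/430.
At r = 1: q̂ = (-253/86)·(1) + (441/430)·(1) = -412/215.

q̂ = -1.916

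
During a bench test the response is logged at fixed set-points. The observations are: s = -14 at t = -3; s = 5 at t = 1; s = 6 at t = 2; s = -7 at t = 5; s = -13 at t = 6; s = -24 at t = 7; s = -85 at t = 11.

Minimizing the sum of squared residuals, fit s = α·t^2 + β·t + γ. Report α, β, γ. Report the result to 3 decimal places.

α = -1.007, β = 3.034, γ = 3.822

From the data, Σt^2·t^2 = 19061, Σt^2·t = 1997, Σt^2 = 245, Σt·t = 245, Σt = 29, Σ1 = 7.
Moment sums: Σt^2·s = -12201, Σt·s = -1157, Σs = -132.
Inverting the 3×3 Gram matrix, [α, β, γ]ᵀ = [-303959/301812, 130823/43116, 192231/50302]ᵀ.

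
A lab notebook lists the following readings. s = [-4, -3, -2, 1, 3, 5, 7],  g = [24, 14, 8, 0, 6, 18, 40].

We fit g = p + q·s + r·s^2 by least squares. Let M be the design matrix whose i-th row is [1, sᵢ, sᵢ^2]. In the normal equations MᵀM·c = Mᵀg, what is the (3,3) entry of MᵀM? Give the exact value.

3461

Row 3 ↔ basis s^2, column 3 ↔ basis s^2, so (MᵀM)_{3,3} = Σᵢ (s^2)·(s^2) = (16)·(16) + (9)·(9) + (4)·(4) + (1)·(1) + (9)·(9) + (25)·(25) + (49)·(49) = 3461.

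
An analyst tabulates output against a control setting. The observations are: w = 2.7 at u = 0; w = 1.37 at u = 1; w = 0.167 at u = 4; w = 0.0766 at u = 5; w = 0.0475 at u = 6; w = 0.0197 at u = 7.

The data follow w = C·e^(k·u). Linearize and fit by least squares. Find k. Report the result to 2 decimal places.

k = -0.70

With ln wᵢ as the transformed response and uᵢ as the regressor:
Σu = 23.0000, Σ(u)² = 127.0000, Σln w = -10.0250, Σu·ln w = -65.4621.
Normal system: [[127.0000, 23.0000]; [23.0000, 6]]·[k, ln C]ᵀ = [-65.4621, -10.0250]ᵀ.
Δ = 127.0000·6 − (23.0000)² = 233.0000; k = (-65.4621·6 − 23.0000·-10.0250)/233.0000 = -0.69613, ln C = (127.0000·-10.0250 − 23.0000·-65.4621)/233.0000 = 0.99765.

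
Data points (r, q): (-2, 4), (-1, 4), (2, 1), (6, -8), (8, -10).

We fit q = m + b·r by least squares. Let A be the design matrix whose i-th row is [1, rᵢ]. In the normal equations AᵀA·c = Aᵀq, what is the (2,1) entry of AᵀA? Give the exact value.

Row 2 ↔ basis r, column 1 ↔ basis 1, so (AᵀA)_{2,1} = Σᵢ r = (-2)·(1) + (-1)·(1) + (2)·(1) + (6)·(1) + (8)·(1) = 13.

13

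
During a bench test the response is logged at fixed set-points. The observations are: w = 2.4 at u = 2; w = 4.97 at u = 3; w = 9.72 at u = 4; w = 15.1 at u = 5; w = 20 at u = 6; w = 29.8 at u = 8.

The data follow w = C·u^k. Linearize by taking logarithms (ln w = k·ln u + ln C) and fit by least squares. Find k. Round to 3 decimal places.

Linearized form: ln w = k·ln u + ln C. From the 6 transformed points,
XᵀX = [[13.7340, 8.6587]; [8.6587, 6]], rhs = [22.3165, 13.8580]ᵀ  (here Σln u = 8.6587, Σ(ln u)² = 13.7340, Σln w = 13.8580, Σln u·ln w = 22.3165).
Solving (det = 7.4309): k = 1.87147, ln C = -0.39108.

k = 1.871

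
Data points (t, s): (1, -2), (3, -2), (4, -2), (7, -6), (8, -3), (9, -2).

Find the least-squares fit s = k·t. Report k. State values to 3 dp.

k = -0.455

The normal system MᵀM·[k]ᵀ = Mᵀs is [[220]]·[k]ᵀ = [-100]ᵀ.
k = (-100)/220 = -0.454545.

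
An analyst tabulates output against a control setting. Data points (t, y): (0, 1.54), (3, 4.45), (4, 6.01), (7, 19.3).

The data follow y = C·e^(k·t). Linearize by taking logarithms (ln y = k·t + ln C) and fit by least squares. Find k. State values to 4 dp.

k = 0.3600

Linearized form: ln y = k·t + ln C. From the 4 transformed points,
Over the data: Σt = 14.0000, Σ(t)² = 74.0000, Σln y = 6.6782, Σt·ln y = 32.3731.
Normal system: [[74.0000, 14.0000]; [14.0000, 4]]·[k, ln C]ᵀ = [32.3731, 6.6782]ᵀ.
Δ = 74.0000·4 − (14.0000)² = 100.0000; k = (32.3731·4 − 14.0000·6.6782)/100.0000 = 0.35998, ln C = (74.0000·6.6782 − 14.0000·32.3731)/100.0000 = 0.40964.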